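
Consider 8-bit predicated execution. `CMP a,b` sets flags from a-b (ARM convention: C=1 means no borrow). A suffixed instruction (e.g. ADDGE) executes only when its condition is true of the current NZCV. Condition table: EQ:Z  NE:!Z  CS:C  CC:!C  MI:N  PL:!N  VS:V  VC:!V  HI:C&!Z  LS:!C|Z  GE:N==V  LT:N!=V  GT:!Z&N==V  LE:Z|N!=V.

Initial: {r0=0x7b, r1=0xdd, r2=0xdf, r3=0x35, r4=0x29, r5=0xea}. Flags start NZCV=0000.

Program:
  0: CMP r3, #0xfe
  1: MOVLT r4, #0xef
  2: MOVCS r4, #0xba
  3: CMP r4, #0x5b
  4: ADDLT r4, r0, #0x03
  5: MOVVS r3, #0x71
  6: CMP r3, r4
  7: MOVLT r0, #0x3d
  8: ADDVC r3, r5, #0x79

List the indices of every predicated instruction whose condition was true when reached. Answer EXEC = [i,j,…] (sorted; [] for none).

EXEC = [4,7,8]

0: ✓ CMP  NZCV=0000
1: · MOVLT
2: · MOVCS
3: ✓ CMP  NZCV=1000
4: ✓ ADDLT  r4←0x7e
5: · MOVVS
6: ✓ CMP  NZCV=1000
7: ✓ MOVLT  r0←0x3d
8: ✓ ADDVC  r3←0x63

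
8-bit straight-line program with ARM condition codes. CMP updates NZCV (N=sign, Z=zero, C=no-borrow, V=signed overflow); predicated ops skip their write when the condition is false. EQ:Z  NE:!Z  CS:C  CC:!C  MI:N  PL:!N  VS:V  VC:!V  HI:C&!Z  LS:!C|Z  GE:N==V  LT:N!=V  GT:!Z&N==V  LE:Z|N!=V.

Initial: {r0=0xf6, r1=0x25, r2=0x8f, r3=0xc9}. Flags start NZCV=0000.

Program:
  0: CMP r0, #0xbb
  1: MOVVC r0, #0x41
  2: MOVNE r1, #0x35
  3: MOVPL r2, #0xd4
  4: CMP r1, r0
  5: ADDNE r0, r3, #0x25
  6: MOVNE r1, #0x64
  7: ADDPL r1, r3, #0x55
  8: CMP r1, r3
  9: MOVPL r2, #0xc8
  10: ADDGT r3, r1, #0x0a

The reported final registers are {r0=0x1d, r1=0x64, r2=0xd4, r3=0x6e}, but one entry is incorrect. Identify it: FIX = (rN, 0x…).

FIX = (r0, 0xee)

[0] flags=0010 → (cmp)
[1] flags=0010 VC?T → r0=0x41
[2] flags=0010 NE?T → r1=0x35
[3] flags=0010 PL?T → r2=0xd4
[4] flags=1000 → (cmp)
[5] flags=1000 NE?T → r0=0xee
[6] flags=1000 NE?T → r1=0x64
[7] flags=1000 PL?F → skip
[8] flags=1001 → (cmp)
[9] flags=1001 PL?F → skip
[10] flags=1001 GT?T → r3=0x6e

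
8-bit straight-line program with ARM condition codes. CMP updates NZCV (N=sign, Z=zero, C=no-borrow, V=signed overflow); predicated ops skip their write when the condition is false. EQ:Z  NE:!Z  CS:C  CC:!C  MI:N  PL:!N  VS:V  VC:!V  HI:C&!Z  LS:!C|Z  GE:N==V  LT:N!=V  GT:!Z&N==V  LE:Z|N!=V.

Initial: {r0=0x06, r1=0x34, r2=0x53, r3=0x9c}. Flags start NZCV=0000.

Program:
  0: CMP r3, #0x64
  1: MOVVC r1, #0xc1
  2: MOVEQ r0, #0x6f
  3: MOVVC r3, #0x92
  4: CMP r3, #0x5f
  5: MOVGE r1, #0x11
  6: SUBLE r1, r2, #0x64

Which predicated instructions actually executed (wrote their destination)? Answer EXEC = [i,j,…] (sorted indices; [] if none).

[0] flags=0011 → (cmp)
[1] flags=0011 VC?F → skip
[2] flags=0011 EQ?F → skip
[3] flags=0011 VC?F → skip
[4] flags=0011 → (cmp)
[5] flags=0011 GE?F → skip
[6] flags=0011 LE?T → r1=0xef

EXEC = [6]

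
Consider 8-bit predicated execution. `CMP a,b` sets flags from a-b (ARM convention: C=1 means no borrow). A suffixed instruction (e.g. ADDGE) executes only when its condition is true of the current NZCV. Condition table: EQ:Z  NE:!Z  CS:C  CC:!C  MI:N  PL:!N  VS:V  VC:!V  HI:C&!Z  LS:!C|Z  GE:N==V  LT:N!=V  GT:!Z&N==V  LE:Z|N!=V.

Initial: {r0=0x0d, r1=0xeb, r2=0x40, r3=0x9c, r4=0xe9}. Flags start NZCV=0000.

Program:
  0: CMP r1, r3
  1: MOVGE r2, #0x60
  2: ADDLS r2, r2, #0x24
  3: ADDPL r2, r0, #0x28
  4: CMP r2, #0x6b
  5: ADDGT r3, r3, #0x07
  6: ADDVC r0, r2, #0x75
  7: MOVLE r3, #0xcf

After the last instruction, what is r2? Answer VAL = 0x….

0: ✓ CMP  NZCV=0010
1: ✓ MOVGE  r2←0x60
2: · ADDLS
3: ✓ ADDPL  r2←0x35
4: ✓ CMP  NZCV=1000
5: · ADDGT
6: ✓ ADDVC  r0←0xaa
7: ✓ MOVLE  r3←0xcf

VAL = 0x35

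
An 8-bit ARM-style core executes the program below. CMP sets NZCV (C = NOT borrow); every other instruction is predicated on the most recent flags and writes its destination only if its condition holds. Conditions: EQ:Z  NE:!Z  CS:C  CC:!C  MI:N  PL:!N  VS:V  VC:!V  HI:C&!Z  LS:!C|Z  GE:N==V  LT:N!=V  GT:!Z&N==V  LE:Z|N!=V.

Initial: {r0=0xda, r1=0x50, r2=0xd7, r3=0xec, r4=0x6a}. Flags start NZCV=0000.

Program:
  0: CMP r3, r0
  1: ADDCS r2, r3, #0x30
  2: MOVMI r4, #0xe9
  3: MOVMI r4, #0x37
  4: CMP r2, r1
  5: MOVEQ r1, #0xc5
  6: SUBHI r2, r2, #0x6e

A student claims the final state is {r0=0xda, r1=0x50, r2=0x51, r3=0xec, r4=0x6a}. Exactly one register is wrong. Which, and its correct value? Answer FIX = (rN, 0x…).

FIX = (r2, 0x1c)

[0] flags=0010 → (cmp)
[1] flags=0010 CS?T → r2=0x1c
[2] flags=0010 MI?F → skip
[3] flags=0010 MI?F → skip
[4] flags=1000 → (cmp)
[5] flags=1000 EQ?F → skip
[6] flags=1000 HI?F → skip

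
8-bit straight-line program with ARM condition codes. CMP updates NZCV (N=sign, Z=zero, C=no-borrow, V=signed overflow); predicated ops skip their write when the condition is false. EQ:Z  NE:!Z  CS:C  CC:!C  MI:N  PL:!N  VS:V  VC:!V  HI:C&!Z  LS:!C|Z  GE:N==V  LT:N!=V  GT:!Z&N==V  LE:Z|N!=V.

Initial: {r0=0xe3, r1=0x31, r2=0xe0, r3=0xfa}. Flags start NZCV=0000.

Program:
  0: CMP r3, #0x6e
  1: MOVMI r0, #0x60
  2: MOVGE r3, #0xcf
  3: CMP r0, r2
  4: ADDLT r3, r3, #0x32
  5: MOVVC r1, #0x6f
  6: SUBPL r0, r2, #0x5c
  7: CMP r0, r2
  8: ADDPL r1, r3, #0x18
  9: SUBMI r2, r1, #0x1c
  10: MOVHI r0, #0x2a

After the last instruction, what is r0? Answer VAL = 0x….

[0] flags=1010 → (cmp)
[1] flags=1010 MI?T → r0=0x60
[2] flags=1010 GE?F → skip
[3] flags=1001 → (cmp)
[4] flags=1001 LT?F → skip
[5] flags=1001 VC?F → skip
[6] flags=1001 PL?F → skip
[7] flags=1001 → (cmp)
[8] flags=1001 PL?F → skip
[9] flags=1001 MI?T → r2=0x15
[10] flags=1001 HI?F → skip

VAL = 0x60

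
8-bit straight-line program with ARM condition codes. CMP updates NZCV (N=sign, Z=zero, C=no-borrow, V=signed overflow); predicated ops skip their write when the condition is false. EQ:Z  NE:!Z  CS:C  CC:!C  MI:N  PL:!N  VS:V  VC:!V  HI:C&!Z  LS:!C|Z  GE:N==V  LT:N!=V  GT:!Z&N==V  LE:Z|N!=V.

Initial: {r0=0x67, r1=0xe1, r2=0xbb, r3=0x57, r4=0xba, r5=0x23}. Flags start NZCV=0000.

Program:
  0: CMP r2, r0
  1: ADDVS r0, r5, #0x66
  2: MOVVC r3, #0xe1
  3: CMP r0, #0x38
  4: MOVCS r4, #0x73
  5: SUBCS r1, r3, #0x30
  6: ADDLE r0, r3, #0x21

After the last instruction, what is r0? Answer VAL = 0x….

[0] flags=0011 → (cmp)
[1] flags=0011 VS?T → r0=0x89
[2] flags=0011 VC?F → skip
[3] flags=0011 → (cmp)
[4] flags=0011 CS?T → r4=0x73
[5] flags=0011 CS?T → r1=0x27
[6] flags=0011 LE?T → r0=0x78

VAL = 0x78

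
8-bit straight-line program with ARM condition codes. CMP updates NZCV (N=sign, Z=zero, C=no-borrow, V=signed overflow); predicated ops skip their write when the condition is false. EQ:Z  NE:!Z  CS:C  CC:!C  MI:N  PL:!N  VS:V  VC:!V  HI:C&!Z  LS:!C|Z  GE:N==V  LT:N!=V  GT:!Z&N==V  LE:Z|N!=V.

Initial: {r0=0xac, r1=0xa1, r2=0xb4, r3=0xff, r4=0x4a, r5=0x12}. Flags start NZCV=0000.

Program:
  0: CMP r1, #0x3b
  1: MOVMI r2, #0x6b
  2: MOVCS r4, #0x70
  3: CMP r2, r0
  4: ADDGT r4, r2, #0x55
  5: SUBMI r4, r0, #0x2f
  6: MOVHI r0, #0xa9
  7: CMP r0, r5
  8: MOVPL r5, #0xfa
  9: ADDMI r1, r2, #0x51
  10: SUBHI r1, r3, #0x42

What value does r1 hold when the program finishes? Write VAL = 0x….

0: ✓ CMP  NZCV=0011
1: · MOVMI
2: ✓ MOVCS  r4←0x70
3: ✓ CMP  NZCV=0010
4: ✓ ADDGT  r4←0x09
5: · SUBMI
6: ✓ MOVHI  r0←0xa9
7: ✓ CMP  NZCV=1010
8: · MOVPL
9: ✓ ADDMI  r1←0x05
10: ✓ SUBHI  r1←0xbd

VAL = 0xbd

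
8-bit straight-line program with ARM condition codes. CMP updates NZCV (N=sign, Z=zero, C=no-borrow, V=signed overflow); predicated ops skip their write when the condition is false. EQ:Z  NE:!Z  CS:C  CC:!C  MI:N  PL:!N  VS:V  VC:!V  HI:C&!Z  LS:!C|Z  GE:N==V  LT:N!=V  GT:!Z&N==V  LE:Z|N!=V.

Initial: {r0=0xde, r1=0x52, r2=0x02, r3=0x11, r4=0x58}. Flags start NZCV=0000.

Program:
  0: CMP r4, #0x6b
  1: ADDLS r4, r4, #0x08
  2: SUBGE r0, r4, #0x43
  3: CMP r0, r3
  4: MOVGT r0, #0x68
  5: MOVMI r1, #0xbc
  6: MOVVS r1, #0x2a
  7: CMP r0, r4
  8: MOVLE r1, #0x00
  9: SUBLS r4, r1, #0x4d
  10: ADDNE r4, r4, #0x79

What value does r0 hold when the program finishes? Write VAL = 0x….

0: ✓ CMP  NZCV=1000
1: ✓ ADDLS  r4←0x60
2: · SUBGE
3: ✓ CMP  NZCV=1010
4: · MOVGT
5: ✓ MOVMI  r1←0xbc
6: · MOVVS
7: ✓ CMP  NZCV=0011
8: ✓ MOVLE  r1←0x00
9: · SUBLS
10: ✓ ADDNE  r4←0xd9

VAL = 0xde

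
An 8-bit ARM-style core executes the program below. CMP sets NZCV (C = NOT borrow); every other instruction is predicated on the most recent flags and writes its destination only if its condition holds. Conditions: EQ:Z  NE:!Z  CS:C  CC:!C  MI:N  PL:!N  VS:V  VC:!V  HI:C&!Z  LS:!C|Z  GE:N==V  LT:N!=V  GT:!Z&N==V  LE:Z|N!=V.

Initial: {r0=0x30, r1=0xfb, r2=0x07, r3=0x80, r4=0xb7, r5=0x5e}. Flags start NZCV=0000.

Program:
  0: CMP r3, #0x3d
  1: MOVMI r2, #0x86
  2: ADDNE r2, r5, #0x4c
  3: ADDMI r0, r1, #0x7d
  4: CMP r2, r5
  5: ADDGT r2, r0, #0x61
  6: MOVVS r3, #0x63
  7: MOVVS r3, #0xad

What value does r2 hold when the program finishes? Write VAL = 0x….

[0] flags=0011 → (cmp)
[1] flags=0011 MI?F → skip
[2] flags=0011 NE?T → r2=0xaa
[3] flags=0011 MI?F → skip
[4] flags=0011 → (cmp)
[5] flags=0011 GT?F → skip
[6] flags=0011 VS?T → r3=0x63
[7] flags=0011 VS?T → r3=0xad

VAL = 0xaa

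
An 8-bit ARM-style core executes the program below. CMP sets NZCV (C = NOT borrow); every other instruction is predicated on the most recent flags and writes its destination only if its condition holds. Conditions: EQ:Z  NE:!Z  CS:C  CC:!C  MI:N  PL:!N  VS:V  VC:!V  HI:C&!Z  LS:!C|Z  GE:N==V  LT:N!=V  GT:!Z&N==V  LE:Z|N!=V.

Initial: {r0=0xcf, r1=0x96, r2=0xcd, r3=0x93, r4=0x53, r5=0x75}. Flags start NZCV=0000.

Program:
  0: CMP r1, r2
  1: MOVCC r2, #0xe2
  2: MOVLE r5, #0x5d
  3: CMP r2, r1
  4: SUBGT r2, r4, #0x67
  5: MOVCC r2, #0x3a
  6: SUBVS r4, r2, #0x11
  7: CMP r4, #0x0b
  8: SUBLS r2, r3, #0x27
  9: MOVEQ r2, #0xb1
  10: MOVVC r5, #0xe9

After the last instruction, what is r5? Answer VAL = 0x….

[0] flags=1000 → (cmp)
[1] flags=1000 CC?T → r2=0xe2
[2] flags=1000 LE?T → r5=0x5d
[3] flags=0010 → (cmp)
[4] flags=0010 GT?T → r2=0xec
[5] flags=0010 CC?F → skip
[6] flags=0010 VS?F → skip
[7] flags=0010 → (cmp)
[8] flags=0010 LS?F → skip
[9] flags=0010 EQ?F → skip
[10] flags=0010 VC?T → r5=0xe9

VAL = 0xe9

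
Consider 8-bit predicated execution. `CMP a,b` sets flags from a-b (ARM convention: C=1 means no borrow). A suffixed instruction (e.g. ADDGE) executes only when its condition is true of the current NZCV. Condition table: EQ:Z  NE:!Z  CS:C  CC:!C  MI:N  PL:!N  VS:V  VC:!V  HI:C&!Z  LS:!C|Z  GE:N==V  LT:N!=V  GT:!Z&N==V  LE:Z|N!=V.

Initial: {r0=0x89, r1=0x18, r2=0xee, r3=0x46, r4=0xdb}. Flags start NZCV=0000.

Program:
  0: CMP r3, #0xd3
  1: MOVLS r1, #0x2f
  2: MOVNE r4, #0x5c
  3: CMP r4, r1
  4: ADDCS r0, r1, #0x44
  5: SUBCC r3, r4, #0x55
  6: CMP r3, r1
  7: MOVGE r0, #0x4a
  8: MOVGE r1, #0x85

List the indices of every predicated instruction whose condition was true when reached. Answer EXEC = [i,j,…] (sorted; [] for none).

EXEC = [1,2,4,7,8]

[0] flags=0000 → (cmp)
[1] flags=0000 LS?T → r1=0x2f
[2] flags=0000 NE?T → r4=0x5c
[3] flags=0010 → (cmp)
[4] flags=0010 CS?T → r0=0x73
[5] flags=0010 CC?F → skip
[6] flags=0010 → (cmp)
[7] flags=0010 GE?T → r0=0x4a
[8] flags=0010 GE?T → r1=0x85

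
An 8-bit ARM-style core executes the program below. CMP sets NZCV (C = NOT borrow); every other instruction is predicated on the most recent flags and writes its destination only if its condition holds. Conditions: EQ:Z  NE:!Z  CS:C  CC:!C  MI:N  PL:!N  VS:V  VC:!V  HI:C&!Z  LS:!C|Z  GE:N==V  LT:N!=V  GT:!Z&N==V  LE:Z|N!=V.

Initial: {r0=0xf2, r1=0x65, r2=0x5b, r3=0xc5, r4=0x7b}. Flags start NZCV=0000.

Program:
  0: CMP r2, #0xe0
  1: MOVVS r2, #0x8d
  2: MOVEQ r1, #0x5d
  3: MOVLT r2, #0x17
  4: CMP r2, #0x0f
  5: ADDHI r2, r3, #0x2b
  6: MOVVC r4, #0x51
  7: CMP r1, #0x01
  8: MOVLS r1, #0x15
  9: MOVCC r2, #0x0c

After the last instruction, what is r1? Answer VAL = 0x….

VAL = 0x65

0: ✓ CMP  NZCV=0000
1: · MOVVS
2: · MOVEQ
3: · MOVLT
4: ✓ CMP  NZCV=0010
5: ✓ ADDHI  r2←0xf0
6: ✓ MOVVC  r4←0x51
7: ✓ CMP  NZCV=0010
8: · MOVLS
9: · MOVCC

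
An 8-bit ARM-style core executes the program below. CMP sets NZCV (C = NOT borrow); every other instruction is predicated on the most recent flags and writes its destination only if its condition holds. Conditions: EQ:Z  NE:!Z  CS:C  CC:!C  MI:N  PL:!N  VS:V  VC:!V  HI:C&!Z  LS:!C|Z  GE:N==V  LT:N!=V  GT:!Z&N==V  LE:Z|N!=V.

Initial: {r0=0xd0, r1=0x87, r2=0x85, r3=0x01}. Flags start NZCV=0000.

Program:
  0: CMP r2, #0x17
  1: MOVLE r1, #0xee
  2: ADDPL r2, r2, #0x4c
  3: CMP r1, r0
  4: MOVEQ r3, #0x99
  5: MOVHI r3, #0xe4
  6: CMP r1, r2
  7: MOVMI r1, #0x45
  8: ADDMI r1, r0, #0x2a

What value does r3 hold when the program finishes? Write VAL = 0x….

VAL = 0xe4

0: ✓ CMP  NZCV=0011
1: ✓ MOVLE  r1←0xee
2: ✓ ADDPL  r2←0xd1
3: ✓ CMP  NZCV=0010
4: · MOVEQ
5: ✓ MOVHI  r3←0xe4
6: ✓ CMP  NZCV=0010
7: · MOVMI
8: · ADDMI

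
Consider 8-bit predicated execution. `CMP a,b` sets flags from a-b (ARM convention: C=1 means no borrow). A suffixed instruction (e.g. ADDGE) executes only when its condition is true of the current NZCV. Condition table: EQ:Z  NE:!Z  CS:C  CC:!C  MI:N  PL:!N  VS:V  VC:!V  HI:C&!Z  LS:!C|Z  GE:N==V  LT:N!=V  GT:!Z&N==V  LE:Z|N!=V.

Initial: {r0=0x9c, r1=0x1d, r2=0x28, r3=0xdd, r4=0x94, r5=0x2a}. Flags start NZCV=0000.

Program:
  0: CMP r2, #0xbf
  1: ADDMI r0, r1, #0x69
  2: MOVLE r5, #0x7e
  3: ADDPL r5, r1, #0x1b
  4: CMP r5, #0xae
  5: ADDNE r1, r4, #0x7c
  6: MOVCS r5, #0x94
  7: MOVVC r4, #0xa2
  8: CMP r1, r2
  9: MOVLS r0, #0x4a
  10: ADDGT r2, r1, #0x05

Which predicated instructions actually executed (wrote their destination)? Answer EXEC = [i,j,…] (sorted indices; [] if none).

[0] flags=0000 → (cmp)
[1] flags=0000 MI?F → skip
[2] flags=0000 LE?F → skip
[3] flags=0000 PL?T → r5=0x38
[4] flags=1001 → (cmp)
[5] flags=1001 NE?T → r1=0x10
[6] flags=1001 CS?F → skip
[7] flags=1001 VC?F → skip
[8] flags=1000 → (cmp)
[9] flags=1000 LS?T → r0=0x4a
[10] flags=1000 GT?F → skip

EXEC = [3,5,9]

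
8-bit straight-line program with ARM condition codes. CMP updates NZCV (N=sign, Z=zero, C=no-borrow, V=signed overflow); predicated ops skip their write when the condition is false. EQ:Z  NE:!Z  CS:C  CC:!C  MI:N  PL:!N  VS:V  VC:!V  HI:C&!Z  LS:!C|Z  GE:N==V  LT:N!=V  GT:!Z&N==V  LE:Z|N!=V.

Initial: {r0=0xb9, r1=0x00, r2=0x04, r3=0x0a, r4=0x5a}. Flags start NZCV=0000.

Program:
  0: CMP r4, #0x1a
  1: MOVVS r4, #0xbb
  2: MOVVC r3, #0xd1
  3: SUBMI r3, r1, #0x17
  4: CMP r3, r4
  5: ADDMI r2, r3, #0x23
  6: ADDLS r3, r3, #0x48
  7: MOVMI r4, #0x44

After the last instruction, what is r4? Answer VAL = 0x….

[0] flags=0010 → (cmp)
[1] flags=0010 VS?F → skip
[2] flags=0010 VC?T → r3=0xd1
[3] flags=0010 MI?F → skip
[4] flags=0011 → (cmp)
[5] flags=0011 MI?F → skip
[6] flags=0011 LS?F → skip
[7] flags=0011 MI?F → skip

VAL = 0x5a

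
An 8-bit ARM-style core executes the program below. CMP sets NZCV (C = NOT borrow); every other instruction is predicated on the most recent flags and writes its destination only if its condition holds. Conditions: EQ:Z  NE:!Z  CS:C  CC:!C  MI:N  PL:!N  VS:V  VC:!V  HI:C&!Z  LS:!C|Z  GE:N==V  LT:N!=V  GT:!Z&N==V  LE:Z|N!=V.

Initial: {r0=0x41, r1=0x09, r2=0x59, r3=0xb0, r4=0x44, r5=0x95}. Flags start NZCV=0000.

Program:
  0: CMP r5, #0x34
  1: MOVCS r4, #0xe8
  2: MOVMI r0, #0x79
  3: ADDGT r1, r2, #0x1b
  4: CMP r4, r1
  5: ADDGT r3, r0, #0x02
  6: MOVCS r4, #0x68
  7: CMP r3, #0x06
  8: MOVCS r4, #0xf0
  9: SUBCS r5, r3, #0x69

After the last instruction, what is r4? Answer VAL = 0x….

VAL = 0xf0

[0] flags=0011 → (cmp)
[1] flags=0011 CS?T → r4=0xe8
[2] flags=0011 MI?F → skip
[3] flags=0011 GT?F → skip
[4] flags=1010 → (cmp)
[5] flags=1010 GT?F → skip
[6] flags=1010 CS?T → r4=0x68
[7] flags=1010 → (cmp)
[8] flags=1010 CS?T → r4=0xf0
[9] flags=1010 CS?T → r5=0x47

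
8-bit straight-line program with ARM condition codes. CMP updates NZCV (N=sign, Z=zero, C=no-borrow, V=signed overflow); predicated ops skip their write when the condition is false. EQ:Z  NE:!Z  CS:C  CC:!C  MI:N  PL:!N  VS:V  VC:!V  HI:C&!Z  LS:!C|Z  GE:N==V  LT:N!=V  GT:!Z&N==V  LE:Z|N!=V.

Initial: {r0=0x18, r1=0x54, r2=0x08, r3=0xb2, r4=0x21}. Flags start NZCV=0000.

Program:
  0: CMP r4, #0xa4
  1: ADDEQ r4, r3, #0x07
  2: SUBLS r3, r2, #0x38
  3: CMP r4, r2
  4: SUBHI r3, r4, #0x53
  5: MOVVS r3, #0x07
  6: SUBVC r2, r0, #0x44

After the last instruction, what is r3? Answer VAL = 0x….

0: ✓ CMP  NZCV=0000
1: · ADDEQ
2: ✓ SUBLS  r3←0xd0
3: ✓ CMP  NZCV=0010
4: ✓ SUBHI  r3←0xce
5: · MOVVS
6: ✓ SUBVC  r2←0xd4

VAL = 0xce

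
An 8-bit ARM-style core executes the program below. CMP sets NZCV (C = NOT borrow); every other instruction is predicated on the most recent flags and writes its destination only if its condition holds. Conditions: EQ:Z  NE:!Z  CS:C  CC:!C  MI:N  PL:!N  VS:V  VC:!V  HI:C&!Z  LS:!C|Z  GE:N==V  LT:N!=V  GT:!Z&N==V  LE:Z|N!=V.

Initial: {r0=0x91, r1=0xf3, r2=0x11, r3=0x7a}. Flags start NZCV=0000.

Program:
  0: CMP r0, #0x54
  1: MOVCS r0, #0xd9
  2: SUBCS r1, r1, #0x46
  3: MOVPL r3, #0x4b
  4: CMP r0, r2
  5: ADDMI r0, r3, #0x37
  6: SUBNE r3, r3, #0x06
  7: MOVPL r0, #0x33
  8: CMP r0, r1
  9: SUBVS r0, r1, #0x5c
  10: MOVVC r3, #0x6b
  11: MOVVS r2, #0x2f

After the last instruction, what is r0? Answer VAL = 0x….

VAL = 0x82

0: ✓ CMP  NZCV=0011
1: ✓ MOVCS  r0←0xd9
2: ✓ SUBCS  r1←0xad
3: ✓ MOVPL  r3←0x4b
4: ✓ CMP  NZCV=1010
5: ✓ ADDMI  r0←0x82
6: ✓ SUBNE  r3←0x45
7: · MOVPL
8: ✓ CMP  NZCV=1000
9: · SUBVS
10: ✓ MOVVC  r3←0x6b
11: · MOVVS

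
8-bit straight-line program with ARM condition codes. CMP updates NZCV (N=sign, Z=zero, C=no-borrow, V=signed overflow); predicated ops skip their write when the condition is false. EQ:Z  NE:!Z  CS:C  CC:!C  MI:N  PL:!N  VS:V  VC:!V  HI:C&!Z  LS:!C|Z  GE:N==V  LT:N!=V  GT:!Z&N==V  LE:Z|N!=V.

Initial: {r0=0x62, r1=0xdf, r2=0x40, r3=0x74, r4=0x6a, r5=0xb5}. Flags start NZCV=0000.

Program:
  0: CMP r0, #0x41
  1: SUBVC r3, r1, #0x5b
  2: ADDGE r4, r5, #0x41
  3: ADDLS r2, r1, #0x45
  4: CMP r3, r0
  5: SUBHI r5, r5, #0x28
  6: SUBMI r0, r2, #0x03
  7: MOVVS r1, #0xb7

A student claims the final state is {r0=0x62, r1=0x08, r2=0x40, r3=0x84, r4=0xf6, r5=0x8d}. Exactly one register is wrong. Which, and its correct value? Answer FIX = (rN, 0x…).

[0] flags=0010 → (cmp)
[1] flags=0010 VC?T → r3=0x84
[2] flags=0010 GE?T → r4=0xf6
[3] flags=0010 LS?F → skip
[4] flags=0011 → (cmp)
[5] flags=0011 HI?T → r5=0x8d
[6] flags=0011 MI?F → skip
[7] flags=0011 VS?T → r1=0xb7

FIX = (r1, 0xb7)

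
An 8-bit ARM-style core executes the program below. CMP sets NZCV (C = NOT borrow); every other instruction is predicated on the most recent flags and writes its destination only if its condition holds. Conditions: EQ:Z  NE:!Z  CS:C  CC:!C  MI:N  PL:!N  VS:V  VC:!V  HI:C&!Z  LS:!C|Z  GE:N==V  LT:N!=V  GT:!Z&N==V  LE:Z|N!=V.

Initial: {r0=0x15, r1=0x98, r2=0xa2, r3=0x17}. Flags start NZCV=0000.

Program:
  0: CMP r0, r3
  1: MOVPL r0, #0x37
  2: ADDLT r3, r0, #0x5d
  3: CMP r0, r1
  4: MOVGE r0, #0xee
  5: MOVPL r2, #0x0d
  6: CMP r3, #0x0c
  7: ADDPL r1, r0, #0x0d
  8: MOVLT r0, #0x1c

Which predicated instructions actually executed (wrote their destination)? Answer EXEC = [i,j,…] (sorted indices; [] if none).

EXEC = [2,4,5,7]

[0] flags=1000 → (cmp)
[1] flags=1000 PL?F → skip
[2] flags=1000 LT?T → r3=0x72
[3] flags=0000 → (cmp)
[4] flags=0000 GE?T → r0=0xee
[5] flags=0000 PL?T → r2=0x0d
[6] flags=0010 → (cmp)
[7] flags=0010 PL?T → r1=0xfb
[8] flags=0010 LT?F → skip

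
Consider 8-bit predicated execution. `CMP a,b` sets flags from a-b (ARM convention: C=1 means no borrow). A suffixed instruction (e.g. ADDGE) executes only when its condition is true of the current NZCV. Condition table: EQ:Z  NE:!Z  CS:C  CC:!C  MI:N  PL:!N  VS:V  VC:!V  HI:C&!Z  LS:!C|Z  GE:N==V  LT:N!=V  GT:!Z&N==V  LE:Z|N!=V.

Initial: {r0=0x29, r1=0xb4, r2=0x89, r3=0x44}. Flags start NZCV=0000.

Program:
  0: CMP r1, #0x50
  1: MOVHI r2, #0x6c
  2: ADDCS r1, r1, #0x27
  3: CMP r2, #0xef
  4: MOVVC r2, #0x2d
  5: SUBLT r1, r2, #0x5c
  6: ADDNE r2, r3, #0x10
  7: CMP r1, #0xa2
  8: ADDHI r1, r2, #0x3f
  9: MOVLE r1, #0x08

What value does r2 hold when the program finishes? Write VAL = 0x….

[0] flags=0011 → (cmp)
[1] flags=0011 HI?T → r2=0x6c
[2] flags=0011 CS?T → r1=0xdb
[3] flags=0000 → (cmp)
[4] flags=0000 VC?T → r2=0x2d
[5] flags=0000 LT?F → skip
[6] flags=0000 NE?T → r2=0x54
[7] flags=0010 → (cmp)
[8] flags=0010 HI?T → r1=0x93
[9] flags=0010 LE?F → skip

VAL = 0x54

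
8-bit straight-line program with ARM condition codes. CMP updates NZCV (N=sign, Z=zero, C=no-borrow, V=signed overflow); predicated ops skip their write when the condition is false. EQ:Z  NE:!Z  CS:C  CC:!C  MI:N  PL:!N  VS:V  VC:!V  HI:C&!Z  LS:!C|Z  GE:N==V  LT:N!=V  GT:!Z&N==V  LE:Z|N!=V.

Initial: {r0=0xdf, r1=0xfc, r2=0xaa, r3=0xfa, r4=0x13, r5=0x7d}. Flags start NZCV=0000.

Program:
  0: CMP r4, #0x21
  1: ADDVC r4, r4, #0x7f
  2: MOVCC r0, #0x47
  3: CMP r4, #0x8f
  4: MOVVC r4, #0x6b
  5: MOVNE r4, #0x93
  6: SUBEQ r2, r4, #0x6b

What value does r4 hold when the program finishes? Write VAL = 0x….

VAL = 0x93

[0] flags=1000 → (cmp)
[1] flags=1000 VC?T → r4=0x92
[2] flags=1000 CC?T → r0=0x47
[3] flags=0010 → (cmp)
[4] flags=0010 VC?T → r4=0x6b
[5] flags=0010 NE?T → r4=0x93
[6] flags=0010 EQ?F → skip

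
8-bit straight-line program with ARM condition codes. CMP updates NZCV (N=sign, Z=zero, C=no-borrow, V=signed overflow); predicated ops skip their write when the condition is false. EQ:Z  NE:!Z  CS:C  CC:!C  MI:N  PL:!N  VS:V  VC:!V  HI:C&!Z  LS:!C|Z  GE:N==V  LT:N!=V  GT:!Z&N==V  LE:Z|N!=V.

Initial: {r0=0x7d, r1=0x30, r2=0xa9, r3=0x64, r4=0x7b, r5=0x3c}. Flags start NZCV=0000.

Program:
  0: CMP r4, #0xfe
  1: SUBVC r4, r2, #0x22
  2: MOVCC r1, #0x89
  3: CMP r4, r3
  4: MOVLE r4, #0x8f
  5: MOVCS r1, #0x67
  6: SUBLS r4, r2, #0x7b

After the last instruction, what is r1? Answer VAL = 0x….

0: ✓ CMP  NZCV=0000
1: ✓ SUBVC  r4←0x87
2: ✓ MOVCC  r1←0x89
3: ✓ CMP  NZCV=0011
4: ✓ MOVLE  r4←0x8f
5: ✓ MOVCS  r1←0x67
6: · SUBLS

VAL = 0x67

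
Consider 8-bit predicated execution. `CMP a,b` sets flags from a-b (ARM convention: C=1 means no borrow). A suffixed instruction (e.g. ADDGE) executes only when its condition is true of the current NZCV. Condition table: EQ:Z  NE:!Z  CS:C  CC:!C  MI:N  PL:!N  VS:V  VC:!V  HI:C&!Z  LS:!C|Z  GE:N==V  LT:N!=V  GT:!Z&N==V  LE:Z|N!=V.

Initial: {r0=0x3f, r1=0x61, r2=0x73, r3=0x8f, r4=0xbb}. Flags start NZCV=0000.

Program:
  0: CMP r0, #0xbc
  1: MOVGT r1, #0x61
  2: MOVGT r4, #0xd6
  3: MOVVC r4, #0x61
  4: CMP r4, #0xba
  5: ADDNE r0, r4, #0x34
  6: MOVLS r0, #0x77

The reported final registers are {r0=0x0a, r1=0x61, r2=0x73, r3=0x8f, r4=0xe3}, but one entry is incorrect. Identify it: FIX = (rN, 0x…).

FIX = (r4, 0xd6)

0: ✓ CMP  NZCV=1001
1: ✓ MOVGT  r1←0x61
2: ✓ MOVGT  r4←0xd6
3: · MOVVC
4: ✓ CMP  NZCV=0010
5: ✓ ADDNE  r0←0x0a
6: · MOVLS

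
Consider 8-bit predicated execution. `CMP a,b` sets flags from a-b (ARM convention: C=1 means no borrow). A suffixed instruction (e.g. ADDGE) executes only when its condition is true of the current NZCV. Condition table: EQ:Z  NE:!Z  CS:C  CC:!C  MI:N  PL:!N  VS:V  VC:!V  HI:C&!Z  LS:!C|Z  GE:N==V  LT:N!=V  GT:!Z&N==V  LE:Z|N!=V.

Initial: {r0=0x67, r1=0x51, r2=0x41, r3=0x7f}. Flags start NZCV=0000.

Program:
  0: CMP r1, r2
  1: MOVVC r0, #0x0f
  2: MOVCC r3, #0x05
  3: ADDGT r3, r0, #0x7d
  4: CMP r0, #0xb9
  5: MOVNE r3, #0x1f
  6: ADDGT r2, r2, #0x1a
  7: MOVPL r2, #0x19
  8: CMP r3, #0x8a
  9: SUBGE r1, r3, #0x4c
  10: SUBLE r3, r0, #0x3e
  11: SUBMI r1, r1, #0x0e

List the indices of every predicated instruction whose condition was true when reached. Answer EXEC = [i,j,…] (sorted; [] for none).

EXEC = [1,3,5,6,7,9,11]

0: ✓ CMP  NZCV=0010
1: ✓ MOVVC  r0←0x0f
2: · MOVCC
3: ✓ ADDGT  r3←0x8c
4: ✓ CMP  NZCV=0000
5: ✓ MOVNE  r3←0x1f
6: ✓ ADDGT  r2←0x5b
7: ✓ MOVPL  r2←0x19
8: ✓ CMP  NZCV=1001
9: ✓ SUBGE  r1←0xd3
10: · SUBLE
11: ✓ SUBMI  r1←0xc5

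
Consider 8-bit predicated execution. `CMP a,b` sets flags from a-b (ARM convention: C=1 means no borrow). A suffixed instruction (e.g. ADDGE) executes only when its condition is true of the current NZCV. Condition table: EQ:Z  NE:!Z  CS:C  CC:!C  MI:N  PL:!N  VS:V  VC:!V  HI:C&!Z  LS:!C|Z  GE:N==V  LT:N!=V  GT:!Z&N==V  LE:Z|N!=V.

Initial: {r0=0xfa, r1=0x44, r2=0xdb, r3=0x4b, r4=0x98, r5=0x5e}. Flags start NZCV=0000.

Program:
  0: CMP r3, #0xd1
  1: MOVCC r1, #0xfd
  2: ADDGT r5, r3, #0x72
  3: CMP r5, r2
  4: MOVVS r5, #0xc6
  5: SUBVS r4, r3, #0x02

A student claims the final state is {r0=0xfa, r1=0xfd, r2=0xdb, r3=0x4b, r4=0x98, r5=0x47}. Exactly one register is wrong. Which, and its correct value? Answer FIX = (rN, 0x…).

[0] flags=0000 → (cmp)
[1] flags=0000 CC?T → r1=0xfd
[2] flags=0000 GT?T → r5=0xbd
[3] flags=1000 → (cmp)
[4] flags=1000 VS?F → skip
[5] flags=1000 VS?F → skip

FIX = (r5, 0xbd)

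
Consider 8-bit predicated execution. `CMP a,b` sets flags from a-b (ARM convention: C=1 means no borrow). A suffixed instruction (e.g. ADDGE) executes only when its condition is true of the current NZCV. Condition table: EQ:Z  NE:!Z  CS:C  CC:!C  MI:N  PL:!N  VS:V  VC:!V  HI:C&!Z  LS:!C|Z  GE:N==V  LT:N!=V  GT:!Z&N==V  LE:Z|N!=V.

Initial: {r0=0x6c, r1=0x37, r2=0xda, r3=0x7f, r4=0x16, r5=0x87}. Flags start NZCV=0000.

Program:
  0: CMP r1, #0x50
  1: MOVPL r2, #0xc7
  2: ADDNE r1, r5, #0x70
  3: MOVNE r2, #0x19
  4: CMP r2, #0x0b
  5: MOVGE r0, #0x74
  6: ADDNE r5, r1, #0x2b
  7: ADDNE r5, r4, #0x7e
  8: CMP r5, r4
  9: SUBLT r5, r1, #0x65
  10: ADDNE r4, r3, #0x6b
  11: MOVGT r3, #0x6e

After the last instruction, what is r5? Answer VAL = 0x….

VAL = 0x92

[0] flags=1000 → (cmp)
[1] flags=1000 PL?F → skip
[2] flags=1000 NE?T → r1=0xf7
[3] flags=1000 NE?T → r2=0x19
[4] flags=0010 → (cmp)
[5] flags=0010 GE?T → r0=0x74
[6] flags=0010 NE?T → r5=0x22
[7] flags=0010 NE?T → r5=0x94
[8] flags=0011 → (cmp)
[9] flags=0011 LT?T → r5=0x92
[10] flags=0011 NE?T → r4=0xea
[11] flags=0011 GT?F → skip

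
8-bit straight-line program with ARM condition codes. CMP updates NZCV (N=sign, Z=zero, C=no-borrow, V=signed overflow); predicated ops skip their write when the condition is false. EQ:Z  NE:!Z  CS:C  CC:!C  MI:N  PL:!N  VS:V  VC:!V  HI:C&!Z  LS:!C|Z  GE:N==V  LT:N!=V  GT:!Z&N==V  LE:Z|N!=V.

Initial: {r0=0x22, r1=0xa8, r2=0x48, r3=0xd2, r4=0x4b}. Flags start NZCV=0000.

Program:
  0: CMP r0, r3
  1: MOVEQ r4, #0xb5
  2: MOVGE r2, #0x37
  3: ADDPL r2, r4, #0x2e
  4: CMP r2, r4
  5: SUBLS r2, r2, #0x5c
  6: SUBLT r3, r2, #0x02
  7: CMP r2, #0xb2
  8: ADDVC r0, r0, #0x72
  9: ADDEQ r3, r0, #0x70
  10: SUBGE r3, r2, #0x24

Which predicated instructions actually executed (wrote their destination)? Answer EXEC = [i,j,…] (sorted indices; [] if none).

EXEC = [2,3,10]

[0] flags=0000 → (cmp)
[1] flags=0000 EQ?F → skip
[2] flags=0000 GE?T → r2=0x37
[3] flags=0000 PL?T → r2=0x79
[4] flags=0010 → (cmp)
[5] flags=0010 LS?F → skip
[6] flags=0010 LT?F → skip
[7] flags=1001 → (cmp)
[8] flags=1001 VC?F → skip
[9] flags=1001 EQ?F → skip
[10] flags=1001 GE?T → r3=0x55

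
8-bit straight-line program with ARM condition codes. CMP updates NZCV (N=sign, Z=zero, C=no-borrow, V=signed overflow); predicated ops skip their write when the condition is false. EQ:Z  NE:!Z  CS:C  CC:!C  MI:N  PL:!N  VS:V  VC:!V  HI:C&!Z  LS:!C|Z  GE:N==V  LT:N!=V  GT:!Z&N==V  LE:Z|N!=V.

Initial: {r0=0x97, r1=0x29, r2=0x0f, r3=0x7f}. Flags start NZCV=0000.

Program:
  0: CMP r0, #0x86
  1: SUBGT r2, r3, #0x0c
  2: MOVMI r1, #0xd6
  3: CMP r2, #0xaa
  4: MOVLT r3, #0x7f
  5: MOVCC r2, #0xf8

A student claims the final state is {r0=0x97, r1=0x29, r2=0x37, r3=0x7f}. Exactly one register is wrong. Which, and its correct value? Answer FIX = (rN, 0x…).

FIX = (r2, 0xf8)

[0] flags=0010 → (cmp)
[1] flags=0010 GT?T → r2=0x73
[2] flags=0010 MI?F → skip
[3] flags=1001 → (cmp)
[4] flags=1001 LT?F → skip
[5] flags=1001 CC?T → r2=0xf8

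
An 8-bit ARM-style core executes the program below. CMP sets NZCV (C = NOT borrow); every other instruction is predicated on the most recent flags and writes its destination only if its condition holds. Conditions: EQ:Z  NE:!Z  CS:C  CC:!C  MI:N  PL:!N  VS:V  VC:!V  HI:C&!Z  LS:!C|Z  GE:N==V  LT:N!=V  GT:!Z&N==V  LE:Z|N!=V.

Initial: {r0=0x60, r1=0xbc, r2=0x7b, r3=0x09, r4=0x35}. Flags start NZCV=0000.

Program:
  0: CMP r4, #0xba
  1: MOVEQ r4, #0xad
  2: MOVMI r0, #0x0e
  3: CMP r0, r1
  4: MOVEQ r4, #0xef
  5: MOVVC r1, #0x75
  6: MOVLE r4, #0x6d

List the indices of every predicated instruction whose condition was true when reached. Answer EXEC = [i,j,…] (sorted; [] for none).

[0] flags=0000 → (cmp)
[1] flags=0000 EQ?F → skip
[2] flags=0000 MI?F → skip
[3] flags=1001 → (cmp)
[4] flags=1001 EQ?F → skip
[5] flags=1001 VC?F → skip
[6] flags=1001 LE?F → skip

EXEC = []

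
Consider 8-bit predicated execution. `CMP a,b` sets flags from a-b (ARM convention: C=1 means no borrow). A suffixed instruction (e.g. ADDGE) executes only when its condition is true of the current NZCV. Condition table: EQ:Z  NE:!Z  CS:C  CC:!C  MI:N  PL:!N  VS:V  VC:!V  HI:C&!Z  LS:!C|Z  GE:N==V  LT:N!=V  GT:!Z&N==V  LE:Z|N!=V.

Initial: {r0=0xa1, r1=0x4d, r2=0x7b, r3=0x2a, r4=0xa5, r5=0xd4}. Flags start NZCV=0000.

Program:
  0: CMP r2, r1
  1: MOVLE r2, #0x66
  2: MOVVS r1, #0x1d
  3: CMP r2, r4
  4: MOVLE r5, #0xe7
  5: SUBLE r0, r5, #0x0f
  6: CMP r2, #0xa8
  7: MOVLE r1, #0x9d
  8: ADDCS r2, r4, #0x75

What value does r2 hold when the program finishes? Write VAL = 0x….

0: ✓ CMP  NZCV=0010
1: · MOVLE
2: · MOVVS
3: ✓ CMP  NZCV=1001
4: · MOVLE
5: · SUBLE
6: ✓ CMP  NZCV=1001
7: · MOVLE
8: · ADDCS

VAL = 0x7b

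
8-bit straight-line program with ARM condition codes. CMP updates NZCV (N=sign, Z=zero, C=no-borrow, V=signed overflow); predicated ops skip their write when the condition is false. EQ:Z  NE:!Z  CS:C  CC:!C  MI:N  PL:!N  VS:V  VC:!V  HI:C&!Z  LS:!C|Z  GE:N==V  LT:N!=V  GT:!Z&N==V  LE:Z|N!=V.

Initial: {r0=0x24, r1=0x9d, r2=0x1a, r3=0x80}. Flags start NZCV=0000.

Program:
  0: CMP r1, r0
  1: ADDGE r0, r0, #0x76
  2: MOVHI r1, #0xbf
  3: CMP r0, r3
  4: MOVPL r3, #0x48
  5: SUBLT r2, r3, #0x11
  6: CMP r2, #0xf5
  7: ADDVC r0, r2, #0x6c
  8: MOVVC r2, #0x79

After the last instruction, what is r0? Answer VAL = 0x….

0: ✓ CMP  NZCV=0011
1: · ADDGE
2: ✓ MOVHI  r1←0xbf
3: ✓ CMP  NZCV=1001
4: · MOVPL
5: · SUBLT
6: ✓ CMP  NZCV=0000
7: ✓ ADDVC  r0←0x86
8: ✓ MOVVC  r2←0x79

VAL = 0x86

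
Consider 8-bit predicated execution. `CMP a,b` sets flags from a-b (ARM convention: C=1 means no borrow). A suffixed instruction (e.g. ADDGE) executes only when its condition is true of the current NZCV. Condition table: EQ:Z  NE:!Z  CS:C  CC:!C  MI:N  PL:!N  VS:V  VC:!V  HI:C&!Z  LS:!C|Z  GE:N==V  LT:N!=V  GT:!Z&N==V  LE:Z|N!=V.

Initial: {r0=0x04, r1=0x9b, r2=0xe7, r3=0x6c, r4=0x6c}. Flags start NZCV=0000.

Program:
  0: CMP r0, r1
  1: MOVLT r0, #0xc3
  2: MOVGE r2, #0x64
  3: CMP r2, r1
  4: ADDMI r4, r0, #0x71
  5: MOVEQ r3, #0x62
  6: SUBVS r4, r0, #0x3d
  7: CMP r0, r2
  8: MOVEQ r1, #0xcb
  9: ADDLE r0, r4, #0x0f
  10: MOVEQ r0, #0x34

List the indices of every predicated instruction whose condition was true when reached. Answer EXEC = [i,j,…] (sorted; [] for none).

0: ✓ CMP  NZCV=0000
1: · MOVLT
2: ✓ MOVGE  r2←0x64
3: ✓ CMP  NZCV=1001
4: ✓ ADDMI  r4←0x75
5: · MOVEQ
6: ✓ SUBVS  r4←0xc7
7: ✓ CMP  NZCV=1000
8: · MOVEQ
9: ✓ ADDLE  r0←0xd6
10: · MOVEQ

EXEC = [2,4,6,9]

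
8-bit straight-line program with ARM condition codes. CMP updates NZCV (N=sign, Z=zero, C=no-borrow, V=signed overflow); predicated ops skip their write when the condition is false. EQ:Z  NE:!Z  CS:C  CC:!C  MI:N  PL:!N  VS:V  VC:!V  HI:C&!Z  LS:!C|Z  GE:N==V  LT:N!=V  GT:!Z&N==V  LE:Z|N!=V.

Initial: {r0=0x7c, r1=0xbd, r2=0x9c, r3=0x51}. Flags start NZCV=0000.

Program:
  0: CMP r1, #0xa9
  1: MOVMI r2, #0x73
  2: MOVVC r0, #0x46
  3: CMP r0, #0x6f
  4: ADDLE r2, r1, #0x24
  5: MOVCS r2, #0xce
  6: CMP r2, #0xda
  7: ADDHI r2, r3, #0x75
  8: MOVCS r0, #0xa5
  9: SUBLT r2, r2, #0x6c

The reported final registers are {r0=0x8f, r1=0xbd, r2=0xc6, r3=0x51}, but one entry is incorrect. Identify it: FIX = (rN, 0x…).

FIX = (r0, 0xa5)

0: ✓ CMP  NZCV=0010
1: · MOVMI
2: ✓ MOVVC  r0←0x46
3: ✓ CMP  NZCV=1000
4: ✓ ADDLE  r2←0xe1
5: · MOVCS
6: ✓ CMP  NZCV=0010
7: ✓ ADDHI  r2←0xc6
8: ✓ MOVCS  r0←0xa5
9: · SUBLT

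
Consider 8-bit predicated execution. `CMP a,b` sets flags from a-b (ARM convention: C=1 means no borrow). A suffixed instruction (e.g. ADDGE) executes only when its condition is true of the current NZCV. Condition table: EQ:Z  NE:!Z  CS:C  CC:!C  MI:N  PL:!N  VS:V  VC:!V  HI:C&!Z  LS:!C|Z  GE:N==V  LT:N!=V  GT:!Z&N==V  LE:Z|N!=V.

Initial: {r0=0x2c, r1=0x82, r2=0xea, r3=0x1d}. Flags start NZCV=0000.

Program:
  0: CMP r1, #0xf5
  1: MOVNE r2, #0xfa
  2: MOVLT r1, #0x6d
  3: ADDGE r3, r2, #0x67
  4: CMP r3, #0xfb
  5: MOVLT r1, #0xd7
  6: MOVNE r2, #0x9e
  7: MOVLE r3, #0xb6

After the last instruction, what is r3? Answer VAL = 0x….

VAL = 0x1d

0: ✓ CMP  NZCV=1000
1: ✓ MOVNE  r2←0xfa
2: ✓ MOVLT  r1←0x6d
3: · ADDGE
4: ✓ CMP  NZCV=0000
5: · MOVLT
6: ✓ MOVNE  r2←0x9e
7: · MOVLE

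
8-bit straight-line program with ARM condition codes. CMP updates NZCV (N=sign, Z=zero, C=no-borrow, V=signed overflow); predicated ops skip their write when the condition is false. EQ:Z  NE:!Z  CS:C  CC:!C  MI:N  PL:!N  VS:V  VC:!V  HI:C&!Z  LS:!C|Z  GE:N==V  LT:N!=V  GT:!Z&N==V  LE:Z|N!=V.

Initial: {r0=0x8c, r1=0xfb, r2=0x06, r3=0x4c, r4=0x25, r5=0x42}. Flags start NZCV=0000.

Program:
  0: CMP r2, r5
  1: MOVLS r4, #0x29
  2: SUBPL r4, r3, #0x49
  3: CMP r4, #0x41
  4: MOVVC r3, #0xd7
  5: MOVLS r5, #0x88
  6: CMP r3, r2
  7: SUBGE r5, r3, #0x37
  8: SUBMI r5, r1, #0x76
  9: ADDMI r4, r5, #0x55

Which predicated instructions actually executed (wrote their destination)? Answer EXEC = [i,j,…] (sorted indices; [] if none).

EXEC = [1,4,5,8,9]

0: ✓ CMP  NZCV=1000
1: ✓ MOVLS  r4←0x29
2: · SUBPL
3: ✓ CMP  NZCV=1000
4: ✓ MOVVC  r3←0xd7
5: ✓ MOVLS  r5←0x88
6: ✓ CMP  NZCV=1010
7: · SUBGE
8: ✓ SUBMI  r5←0x85
9: ✓ ADDMI  r4←0xda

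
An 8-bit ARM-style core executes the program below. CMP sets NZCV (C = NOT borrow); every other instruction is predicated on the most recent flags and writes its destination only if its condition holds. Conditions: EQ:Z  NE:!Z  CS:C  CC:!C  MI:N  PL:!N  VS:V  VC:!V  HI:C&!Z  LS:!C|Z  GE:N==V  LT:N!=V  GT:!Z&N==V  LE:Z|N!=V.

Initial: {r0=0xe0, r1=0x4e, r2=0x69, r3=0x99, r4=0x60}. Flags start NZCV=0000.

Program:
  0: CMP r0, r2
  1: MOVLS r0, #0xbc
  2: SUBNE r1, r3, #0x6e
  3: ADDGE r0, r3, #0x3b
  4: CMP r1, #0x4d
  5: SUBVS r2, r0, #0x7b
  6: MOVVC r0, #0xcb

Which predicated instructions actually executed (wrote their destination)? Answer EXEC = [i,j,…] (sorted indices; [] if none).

EXEC = [2,6]

0: ✓ CMP  NZCV=0011
1: · MOVLS
2: ✓ SUBNE  r1←0x2b
3: · ADDGE
4: ✓ CMP  NZCV=1000
5: · SUBVS
6: ✓ MOVVC  r0←0xcb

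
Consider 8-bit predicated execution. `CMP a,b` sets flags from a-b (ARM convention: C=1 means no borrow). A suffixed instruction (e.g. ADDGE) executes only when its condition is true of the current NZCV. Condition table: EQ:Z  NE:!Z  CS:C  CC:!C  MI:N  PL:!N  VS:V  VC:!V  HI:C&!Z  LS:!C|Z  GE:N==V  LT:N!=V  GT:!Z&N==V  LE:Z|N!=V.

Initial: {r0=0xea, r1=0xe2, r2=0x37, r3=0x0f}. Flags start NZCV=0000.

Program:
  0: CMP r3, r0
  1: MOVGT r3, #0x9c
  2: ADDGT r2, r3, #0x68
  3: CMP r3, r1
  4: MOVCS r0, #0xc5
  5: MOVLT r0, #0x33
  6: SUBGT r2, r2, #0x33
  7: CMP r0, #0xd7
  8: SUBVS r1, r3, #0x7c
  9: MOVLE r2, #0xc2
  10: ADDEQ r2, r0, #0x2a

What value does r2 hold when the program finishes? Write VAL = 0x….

[0] flags=0000 → (cmp)
[1] flags=0000 GT?T → r3=0x9c
[2] flags=0000 GT?T → r2=0x04
[3] flags=1000 → (cmp)
[4] flags=1000 CS?F → skip
[5] flags=1000 LT?T → r0=0x33
[6] flags=1000 GT?F → skip
[7] flags=0000 → (cmp)
[8] flags=0000 VS?F → skip
[9] flags=0000 LE?F → skip
[10] flags=0000 EQ?F → skip

VAL = 0x04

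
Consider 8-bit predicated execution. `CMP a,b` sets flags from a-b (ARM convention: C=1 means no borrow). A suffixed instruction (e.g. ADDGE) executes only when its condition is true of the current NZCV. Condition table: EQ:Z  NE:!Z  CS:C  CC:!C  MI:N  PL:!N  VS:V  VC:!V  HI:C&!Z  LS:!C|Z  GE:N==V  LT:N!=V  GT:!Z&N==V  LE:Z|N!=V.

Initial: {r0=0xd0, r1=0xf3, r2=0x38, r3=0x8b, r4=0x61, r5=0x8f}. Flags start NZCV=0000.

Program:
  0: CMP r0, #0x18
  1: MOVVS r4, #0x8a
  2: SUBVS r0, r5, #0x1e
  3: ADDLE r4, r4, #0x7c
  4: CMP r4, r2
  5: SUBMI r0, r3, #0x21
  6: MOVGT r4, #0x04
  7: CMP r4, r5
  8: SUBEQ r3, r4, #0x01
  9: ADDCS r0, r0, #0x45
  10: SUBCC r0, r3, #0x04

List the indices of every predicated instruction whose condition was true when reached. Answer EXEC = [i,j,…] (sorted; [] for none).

EXEC = [3,5,9]

0: ✓ CMP  NZCV=1010
1: · MOVVS
2: · SUBVS
3: ✓ ADDLE  r4←0xdd
4: ✓ CMP  NZCV=1010
5: ✓ SUBMI  r0←0x6a
6: · MOVGT
7: ✓ CMP  NZCV=0010
8: · SUBEQ
9: ✓ ADDCS  r0←0xaf
10: · SUBCC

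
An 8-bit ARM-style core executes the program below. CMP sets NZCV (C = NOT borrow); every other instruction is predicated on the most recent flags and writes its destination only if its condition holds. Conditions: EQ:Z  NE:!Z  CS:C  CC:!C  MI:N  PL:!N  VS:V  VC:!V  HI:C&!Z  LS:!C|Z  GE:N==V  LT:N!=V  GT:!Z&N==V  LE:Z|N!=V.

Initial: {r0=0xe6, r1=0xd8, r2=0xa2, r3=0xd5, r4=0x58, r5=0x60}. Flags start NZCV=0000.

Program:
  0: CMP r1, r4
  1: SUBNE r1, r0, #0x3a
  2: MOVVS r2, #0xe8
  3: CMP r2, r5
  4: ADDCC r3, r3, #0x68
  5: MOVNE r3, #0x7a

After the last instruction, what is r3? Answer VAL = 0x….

VAL = 0x7a

[0] flags=1010 → (cmp)
[1] flags=1010 NE?T → r1=0xac
[2] flags=1010 VS?F → skip
[3] flags=0011 → (cmp)
[4] flags=0011 CC?F → skip
[5] flags=0011 NE?T → r3=0x7a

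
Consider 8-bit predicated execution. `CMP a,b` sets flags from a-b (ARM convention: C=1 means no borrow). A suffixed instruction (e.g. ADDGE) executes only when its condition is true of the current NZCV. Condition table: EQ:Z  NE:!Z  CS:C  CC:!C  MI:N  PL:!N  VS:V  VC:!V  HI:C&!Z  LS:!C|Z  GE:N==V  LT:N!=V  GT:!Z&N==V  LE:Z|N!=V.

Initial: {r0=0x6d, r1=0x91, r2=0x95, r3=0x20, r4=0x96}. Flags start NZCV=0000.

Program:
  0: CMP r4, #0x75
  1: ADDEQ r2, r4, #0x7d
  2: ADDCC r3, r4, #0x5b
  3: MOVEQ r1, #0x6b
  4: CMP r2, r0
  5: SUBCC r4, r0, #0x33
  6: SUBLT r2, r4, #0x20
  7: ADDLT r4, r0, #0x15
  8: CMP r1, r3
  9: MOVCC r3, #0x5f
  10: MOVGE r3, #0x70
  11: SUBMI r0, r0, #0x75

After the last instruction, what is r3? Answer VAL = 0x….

[0] flags=0011 → (cmp)
[1] flags=0011 EQ?F → skip
[2] flags=0011 CC?F → skip
[3] flags=0011 EQ?F → skip
[4] flags=0011 → (cmp)
[5] flags=0011 CC?F → skip
[6] flags=0011 LT?T → r2=0x76
[7] flags=0011 LT?T → r4=0x82
[8] flags=0011 → (cmp)
[9] flags=0011 CC?F → skip
[10] flags=0011 GE?F → skip
[11] flags=0011 MI?F → skip

VAL = 0x20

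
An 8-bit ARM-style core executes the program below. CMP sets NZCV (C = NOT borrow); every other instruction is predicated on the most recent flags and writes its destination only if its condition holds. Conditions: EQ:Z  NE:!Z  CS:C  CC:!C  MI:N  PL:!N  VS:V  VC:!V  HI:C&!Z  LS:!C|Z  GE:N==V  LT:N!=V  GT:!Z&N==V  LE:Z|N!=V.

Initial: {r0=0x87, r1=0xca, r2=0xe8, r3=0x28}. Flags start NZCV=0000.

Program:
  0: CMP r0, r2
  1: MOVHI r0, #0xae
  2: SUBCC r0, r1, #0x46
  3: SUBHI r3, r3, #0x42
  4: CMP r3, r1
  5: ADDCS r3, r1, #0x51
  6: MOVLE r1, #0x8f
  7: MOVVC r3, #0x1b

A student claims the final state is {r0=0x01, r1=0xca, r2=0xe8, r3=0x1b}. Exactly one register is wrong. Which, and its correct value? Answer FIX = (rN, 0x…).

[0] flags=1000 → (cmp)
[1] flags=1000 HI?F → skip
[2] flags=1000 CC?T → r0=0x84
[3] flags=1000 HI?F → skip
[4] flags=0000 → (cmp)
[5] flags=0000 CS?F → skip
[6] flags=0000 LE?F → skip
[7] flags=0000 VC?T → r3=0x1b

FIX = (r0, 0x84)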